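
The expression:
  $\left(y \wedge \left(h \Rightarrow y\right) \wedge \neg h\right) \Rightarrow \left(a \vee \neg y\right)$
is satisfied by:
  {a: True, h: True, y: False}
  {a: True, h: False, y: False}
  {h: True, a: False, y: False}
  {a: False, h: False, y: False}
  {a: True, y: True, h: True}
  {a: True, y: True, h: False}
  {y: True, h: True, a: False}


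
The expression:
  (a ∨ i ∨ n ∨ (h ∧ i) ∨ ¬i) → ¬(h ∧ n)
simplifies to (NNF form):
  ¬h ∨ ¬n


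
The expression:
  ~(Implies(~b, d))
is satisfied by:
  {d: False, b: False}


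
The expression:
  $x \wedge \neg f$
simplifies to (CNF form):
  $x \wedge \neg f$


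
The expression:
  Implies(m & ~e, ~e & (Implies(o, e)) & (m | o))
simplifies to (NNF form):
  e | ~m | ~o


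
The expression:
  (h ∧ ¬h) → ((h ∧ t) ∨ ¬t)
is always true.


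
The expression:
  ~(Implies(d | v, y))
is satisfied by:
  {d: True, v: True, y: False}
  {d: True, v: False, y: False}
  {v: True, d: False, y: False}


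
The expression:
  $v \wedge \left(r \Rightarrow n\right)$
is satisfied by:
  {n: True, v: True, r: False}
  {v: True, r: False, n: False}
  {r: True, n: True, v: True}


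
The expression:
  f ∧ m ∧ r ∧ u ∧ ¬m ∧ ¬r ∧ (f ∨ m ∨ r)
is never true.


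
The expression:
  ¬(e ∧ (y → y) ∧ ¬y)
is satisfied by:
  {y: True, e: False}
  {e: False, y: False}
  {e: True, y: True}


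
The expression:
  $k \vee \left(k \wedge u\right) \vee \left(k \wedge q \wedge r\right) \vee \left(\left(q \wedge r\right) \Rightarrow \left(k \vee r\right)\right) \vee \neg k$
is always true.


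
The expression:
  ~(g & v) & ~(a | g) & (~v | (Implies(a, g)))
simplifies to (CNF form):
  ~a & ~g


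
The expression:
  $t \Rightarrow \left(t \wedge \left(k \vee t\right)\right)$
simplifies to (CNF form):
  $\text{True}$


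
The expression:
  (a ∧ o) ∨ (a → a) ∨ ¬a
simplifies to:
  True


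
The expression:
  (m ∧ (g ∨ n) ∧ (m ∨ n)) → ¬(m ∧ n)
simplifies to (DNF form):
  ¬m ∨ ¬n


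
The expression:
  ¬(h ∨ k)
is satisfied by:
  {h: False, k: False}


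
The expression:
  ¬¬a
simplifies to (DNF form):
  a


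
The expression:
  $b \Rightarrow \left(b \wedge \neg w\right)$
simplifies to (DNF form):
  $\neg b \vee \neg w$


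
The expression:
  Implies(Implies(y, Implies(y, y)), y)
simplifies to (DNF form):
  y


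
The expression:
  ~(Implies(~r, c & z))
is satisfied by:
  {r: False, c: False, z: False}
  {z: True, r: False, c: False}
  {c: True, r: False, z: False}


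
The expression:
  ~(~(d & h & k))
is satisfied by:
  {h: True, d: True, k: True}


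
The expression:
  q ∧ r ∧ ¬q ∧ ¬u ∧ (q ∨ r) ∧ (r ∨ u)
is never true.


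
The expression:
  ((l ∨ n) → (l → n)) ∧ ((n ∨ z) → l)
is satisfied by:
  {l: True, n: True, z: False}
  {z: True, l: True, n: True}
  {z: False, n: False, l: False}


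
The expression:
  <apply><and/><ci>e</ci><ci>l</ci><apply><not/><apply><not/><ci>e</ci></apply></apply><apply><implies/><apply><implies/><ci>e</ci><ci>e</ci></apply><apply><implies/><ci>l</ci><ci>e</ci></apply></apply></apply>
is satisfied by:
  {e: True, l: True}


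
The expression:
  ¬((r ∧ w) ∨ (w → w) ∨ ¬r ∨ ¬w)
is never true.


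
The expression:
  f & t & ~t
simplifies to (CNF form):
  False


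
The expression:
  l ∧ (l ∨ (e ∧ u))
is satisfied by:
  {l: True}


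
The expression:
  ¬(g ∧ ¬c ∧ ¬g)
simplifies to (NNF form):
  True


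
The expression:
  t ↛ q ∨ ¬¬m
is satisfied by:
  {m: True, t: True, q: False}
  {m: True, t: False, q: False}
  {q: True, m: True, t: True}
  {q: True, m: True, t: False}
  {t: True, q: False, m: False}


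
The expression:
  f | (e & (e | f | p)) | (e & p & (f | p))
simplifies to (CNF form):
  e | f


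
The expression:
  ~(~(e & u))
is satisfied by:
  {e: True, u: True}


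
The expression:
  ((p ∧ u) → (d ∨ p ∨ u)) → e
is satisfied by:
  {e: True}


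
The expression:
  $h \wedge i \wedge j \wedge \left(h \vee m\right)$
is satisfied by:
  {h: True, i: True, j: True}


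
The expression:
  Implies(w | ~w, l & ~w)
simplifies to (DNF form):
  l & ~w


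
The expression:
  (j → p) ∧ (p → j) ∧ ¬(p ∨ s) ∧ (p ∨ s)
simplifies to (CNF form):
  False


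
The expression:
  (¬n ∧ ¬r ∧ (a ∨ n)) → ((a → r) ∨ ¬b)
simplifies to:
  n ∨ r ∨ ¬a ∨ ¬b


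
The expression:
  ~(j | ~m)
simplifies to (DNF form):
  m & ~j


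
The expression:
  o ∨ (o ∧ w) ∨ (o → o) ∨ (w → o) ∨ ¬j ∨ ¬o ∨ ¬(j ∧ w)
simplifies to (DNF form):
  True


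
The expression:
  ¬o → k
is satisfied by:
  {k: True, o: True}
  {k: True, o: False}
  {o: True, k: False}


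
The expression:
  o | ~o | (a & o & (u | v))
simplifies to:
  True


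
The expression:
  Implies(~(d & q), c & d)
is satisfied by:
  {d: True, q: True, c: True}
  {d: True, q: True, c: False}
  {d: True, c: True, q: False}


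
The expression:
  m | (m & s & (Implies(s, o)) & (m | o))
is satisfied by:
  {m: True}


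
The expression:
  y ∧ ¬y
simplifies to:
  False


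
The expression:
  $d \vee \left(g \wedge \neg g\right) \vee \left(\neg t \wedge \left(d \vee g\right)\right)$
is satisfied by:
  {d: True, g: True, t: False}
  {d: True, g: False, t: False}
  {d: True, t: True, g: True}
  {d: True, t: True, g: False}
  {g: True, t: False, d: False}


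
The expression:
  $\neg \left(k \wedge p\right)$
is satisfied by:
  {p: False, k: False}
  {k: True, p: False}
  {p: True, k: False}


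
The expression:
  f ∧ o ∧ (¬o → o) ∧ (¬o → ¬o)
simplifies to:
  f ∧ o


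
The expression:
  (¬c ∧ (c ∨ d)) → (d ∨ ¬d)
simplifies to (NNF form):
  True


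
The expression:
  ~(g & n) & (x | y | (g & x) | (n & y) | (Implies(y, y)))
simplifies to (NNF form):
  ~g | ~n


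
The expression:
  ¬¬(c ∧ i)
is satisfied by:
  {c: True, i: True}


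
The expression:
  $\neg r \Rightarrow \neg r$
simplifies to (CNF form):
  $\text{True}$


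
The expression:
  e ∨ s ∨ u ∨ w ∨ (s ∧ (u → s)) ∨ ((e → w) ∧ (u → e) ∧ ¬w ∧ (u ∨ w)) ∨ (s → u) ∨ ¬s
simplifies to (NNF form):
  True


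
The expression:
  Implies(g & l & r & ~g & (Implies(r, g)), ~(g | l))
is always true.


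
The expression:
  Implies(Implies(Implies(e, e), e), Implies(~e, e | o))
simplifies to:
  True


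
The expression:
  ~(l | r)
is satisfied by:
  {r: False, l: False}


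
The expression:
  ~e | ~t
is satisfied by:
  {e: False, t: False}
  {t: True, e: False}
  {e: True, t: False}


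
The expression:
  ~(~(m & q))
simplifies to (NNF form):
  m & q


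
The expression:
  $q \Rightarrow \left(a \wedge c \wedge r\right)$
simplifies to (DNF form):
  $\left(a \wedge c \wedge r\right) \vee \neg q$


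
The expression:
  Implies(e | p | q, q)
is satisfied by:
  {q: True, e: False, p: False}
  {q: True, p: True, e: False}
  {q: True, e: True, p: False}
  {q: True, p: True, e: True}
  {p: False, e: False, q: False}


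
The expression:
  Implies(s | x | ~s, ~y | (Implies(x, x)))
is always true.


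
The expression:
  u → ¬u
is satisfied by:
  {u: False}


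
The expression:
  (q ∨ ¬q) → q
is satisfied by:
  {q: True}


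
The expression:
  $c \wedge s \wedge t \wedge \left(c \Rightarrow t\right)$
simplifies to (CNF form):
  $c \wedge s \wedge t$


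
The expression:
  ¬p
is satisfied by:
  {p: False}


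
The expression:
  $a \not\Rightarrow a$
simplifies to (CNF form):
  $\text{False}$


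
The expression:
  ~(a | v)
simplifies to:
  ~a & ~v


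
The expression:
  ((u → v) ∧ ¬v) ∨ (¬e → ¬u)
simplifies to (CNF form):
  e ∨ ¬u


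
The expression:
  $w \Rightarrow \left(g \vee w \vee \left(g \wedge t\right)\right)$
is always true.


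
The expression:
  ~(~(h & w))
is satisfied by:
  {h: True, w: True}


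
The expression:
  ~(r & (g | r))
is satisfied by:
  {r: False}


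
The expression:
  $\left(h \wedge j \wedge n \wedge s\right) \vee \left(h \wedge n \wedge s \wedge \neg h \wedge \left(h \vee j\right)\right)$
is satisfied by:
  {h: True, j: True, s: True, n: True}


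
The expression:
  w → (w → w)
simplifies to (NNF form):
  True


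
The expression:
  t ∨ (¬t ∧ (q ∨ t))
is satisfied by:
  {t: True, q: True}
  {t: True, q: False}
  {q: True, t: False}


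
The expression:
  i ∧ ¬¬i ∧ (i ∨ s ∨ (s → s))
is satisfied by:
  {i: True}


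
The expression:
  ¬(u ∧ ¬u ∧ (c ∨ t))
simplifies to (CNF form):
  True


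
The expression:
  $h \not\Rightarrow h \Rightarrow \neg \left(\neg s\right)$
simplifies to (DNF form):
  $\text{True}$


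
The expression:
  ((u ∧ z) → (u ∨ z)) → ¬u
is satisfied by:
  {u: False}


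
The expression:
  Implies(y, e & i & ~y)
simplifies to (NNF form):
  ~y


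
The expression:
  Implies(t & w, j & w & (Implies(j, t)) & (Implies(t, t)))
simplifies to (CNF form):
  j | ~t | ~w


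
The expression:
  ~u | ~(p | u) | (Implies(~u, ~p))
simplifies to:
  True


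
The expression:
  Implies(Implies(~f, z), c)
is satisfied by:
  {c: True, z: False, f: False}
  {f: True, c: True, z: False}
  {c: True, z: True, f: False}
  {f: True, c: True, z: True}
  {f: False, z: False, c: False}


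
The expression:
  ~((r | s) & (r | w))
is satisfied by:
  {r: False, s: False, w: False}
  {w: True, r: False, s: False}
  {s: True, r: False, w: False}


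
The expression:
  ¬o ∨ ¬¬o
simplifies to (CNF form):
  True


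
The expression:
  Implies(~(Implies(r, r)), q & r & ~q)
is always true.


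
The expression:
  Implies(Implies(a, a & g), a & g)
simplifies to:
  a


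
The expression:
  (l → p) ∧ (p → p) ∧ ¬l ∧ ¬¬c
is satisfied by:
  {c: True, l: False}


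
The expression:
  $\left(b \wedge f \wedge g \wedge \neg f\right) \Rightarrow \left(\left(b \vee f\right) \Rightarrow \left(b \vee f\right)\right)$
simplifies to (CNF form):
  $\text{True}$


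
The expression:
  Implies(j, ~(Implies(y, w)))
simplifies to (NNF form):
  ~j | (y & ~w)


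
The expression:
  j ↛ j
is never true.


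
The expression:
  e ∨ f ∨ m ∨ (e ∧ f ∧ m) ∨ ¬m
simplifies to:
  True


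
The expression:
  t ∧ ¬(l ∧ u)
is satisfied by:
  {t: True, l: False, u: False}
  {t: True, u: True, l: False}
  {t: True, l: True, u: False}


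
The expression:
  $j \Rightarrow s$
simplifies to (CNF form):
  $s \vee \neg j$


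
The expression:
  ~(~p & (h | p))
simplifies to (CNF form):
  p | ~h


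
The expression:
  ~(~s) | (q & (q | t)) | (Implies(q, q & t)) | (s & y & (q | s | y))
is always true.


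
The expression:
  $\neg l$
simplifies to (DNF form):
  $\neg l$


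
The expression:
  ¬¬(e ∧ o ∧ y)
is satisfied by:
  {e: True, o: True, y: True}


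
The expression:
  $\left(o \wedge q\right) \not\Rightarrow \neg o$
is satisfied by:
  {o: True, q: True}


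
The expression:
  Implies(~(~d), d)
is always true.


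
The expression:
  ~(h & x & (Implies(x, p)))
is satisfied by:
  {p: False, x: False, h: False}
  {h: True, p: False, x: False}
  {x: True, p: False, h: False}
  {h: True, x: True, p: False}
  {p: True, h: False, x: False}
  {h: True, p: True, x: False}
  {x: True, p: True, h: False}


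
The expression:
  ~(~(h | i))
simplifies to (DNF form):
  h | i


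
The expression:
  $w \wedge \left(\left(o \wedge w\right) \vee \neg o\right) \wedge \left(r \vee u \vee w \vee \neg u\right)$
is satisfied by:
  {w: True}


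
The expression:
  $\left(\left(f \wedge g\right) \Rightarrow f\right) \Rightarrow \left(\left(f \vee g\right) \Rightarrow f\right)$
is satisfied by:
  {f: True, g: False}
  {g: False, f: False}
  {g: True, f: True}


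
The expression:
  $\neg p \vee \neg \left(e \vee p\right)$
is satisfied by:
  {p: False}


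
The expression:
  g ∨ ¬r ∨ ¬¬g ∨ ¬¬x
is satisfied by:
  {x: True, g: True, r: False}
  {x: True, g: False, r: False}
  {g: True, x: False, r: False}
  {x: False, g: False, r: False}
  {r: True, x: True, g: True}
  {r: True, x: True, g: False}
  {r: True, g: True, x: False}


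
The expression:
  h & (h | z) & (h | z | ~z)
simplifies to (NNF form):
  h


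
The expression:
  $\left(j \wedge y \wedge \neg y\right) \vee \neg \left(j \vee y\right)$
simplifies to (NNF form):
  $\neg j \wedge \neg y$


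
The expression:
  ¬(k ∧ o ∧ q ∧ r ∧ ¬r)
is always true.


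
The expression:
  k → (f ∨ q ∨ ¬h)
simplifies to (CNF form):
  f ∨ q ∨ ¬h ∨ ¬k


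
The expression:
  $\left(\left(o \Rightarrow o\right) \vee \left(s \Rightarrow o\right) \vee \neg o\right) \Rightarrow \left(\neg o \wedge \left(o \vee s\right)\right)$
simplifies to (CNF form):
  $s \wedge \neg o$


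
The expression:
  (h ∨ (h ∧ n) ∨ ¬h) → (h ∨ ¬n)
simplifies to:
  h ∨ ¬n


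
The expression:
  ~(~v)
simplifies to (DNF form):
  v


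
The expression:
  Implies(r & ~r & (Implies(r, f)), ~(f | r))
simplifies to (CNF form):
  True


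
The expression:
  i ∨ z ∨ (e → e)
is always true.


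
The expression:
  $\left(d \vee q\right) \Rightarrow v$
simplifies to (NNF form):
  $v \vee \left(\neg d \wedge \neg q\right)$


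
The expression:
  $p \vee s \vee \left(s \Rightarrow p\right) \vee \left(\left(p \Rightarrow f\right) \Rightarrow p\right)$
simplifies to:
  $\text{True}$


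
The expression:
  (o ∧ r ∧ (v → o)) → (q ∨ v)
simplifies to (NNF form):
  q ∨ v ∨ ¬o ∨ ¬r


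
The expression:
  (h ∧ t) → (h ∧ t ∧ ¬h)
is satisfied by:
  {h: False, t: False}
  {t: True, h: False}
  {h: True, t: False}


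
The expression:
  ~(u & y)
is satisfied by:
  {u: False, y: False}
  {y: True, u: False}
  {u: True, y: False}


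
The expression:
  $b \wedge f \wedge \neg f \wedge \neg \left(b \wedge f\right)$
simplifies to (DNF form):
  $\text{False}$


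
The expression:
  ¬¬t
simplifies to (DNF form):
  t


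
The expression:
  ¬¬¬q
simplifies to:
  ¬q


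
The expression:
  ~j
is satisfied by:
  {j: False}


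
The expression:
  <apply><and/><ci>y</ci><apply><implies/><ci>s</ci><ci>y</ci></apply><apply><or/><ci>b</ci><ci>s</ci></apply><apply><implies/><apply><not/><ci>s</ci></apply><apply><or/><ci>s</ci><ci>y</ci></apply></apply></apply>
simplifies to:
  <apply><and/><ci>y</ci><apply><or/><ci>b</ci><ci>s</ci></apply></apply>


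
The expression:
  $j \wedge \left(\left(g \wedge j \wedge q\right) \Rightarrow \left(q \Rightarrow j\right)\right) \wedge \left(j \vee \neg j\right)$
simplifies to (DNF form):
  $j$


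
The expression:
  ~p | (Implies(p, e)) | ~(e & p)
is always true.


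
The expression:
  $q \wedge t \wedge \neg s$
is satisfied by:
  {t: True, q: True, s: False}


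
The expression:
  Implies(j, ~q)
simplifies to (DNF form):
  ~j | ~q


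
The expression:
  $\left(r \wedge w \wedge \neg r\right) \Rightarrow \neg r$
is always true.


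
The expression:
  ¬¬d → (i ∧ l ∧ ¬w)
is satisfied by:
  {i: True, l: True, w: False, d: False}
  {i: True, l: False, w: False, d: False}
  {l: True, i: False, w: False, d: False}
  {i: False, l: False, w: False, d: False}
  {i: True, w: True, l: True, d: False}
  {i: True, w: True, l: False, d: False}
  {w: True, l: True, i: False, d: False}
  {w: True, i: False, l: False, d: False}
  {i: True, d: True, w: False, l: True}


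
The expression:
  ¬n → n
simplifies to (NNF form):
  n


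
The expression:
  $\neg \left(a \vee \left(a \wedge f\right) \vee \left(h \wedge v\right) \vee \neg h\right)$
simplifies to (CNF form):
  $h \wedge \neg a \wedge \neg v$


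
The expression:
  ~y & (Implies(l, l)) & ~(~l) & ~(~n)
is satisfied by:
  {n: True, l: True, y: False}


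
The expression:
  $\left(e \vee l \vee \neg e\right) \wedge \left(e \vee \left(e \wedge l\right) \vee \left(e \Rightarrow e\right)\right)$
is always true.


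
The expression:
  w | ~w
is always true.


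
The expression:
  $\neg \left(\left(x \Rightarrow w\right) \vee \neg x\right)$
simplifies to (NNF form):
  $x \wedge \neg w$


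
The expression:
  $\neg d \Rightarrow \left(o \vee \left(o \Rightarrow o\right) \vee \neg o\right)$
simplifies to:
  $\text{True}$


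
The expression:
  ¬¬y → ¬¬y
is always true.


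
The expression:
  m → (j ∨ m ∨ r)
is always true.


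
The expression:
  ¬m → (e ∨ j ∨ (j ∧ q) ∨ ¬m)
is always true.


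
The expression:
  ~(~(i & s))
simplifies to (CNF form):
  i & s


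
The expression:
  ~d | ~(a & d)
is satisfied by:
  {d: False, a: False}
  {a: True, d: False}
  {d: True, a: False}


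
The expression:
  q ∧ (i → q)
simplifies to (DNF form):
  q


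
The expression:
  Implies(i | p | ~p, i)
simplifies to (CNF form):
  i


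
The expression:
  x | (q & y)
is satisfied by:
  {x: True, q: True, y: True}
  {x: True, q: True, y: False}
  {x: True, y: True, q: False}
  {x: True, y: False, q: False}
  {q: True, y: True, x: False}


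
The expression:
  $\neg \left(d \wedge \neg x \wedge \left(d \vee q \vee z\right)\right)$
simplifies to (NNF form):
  $x \vee \neg d$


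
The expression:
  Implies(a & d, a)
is always true.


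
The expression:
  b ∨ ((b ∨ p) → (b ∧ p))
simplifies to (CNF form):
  b ∨ ¬p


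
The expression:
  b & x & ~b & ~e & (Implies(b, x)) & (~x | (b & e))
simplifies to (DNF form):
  False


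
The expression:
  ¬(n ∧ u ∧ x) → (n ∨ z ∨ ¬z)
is always true.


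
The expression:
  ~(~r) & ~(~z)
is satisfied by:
  {r: True, z: True}


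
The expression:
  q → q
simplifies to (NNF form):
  True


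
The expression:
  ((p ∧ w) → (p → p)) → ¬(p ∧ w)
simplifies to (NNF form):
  ¬p ∨ ¬w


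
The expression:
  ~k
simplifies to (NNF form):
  ~k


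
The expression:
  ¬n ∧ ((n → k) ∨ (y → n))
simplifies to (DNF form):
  ¬n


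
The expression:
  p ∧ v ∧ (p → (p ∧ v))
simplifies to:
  p ∧ v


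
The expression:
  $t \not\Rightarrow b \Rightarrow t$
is always true.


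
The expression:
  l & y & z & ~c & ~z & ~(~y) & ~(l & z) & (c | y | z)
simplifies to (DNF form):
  False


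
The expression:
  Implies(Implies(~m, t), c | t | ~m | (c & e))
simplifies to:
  c | t | ~m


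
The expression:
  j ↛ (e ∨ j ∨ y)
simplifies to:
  False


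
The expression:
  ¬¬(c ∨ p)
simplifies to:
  c ∨ p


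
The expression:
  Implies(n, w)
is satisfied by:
  {w: True, n: False}
  {n: False, w: False}
  {n: True, w: True}


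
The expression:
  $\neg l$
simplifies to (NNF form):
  $\neg l$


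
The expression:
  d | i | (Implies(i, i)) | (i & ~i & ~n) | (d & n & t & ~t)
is always true.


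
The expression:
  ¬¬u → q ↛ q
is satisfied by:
  {u: False}


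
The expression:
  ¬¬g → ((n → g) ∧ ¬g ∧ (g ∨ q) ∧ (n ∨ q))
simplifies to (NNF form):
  ¬g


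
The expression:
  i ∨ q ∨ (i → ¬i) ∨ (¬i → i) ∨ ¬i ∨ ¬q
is always true.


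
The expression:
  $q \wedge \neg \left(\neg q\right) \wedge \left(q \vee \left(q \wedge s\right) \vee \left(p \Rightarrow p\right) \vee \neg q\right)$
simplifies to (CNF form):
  $q$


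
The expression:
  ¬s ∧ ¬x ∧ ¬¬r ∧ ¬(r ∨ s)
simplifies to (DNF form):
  False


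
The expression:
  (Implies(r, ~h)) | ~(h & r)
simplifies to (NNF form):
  ~h | ~r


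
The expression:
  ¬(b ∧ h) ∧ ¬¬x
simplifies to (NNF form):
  x ∧ (¬b ∨ ¬h)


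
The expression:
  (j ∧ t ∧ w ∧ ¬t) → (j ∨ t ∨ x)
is always true.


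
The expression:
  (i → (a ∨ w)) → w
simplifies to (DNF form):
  w ∨ (i ∧ ¬a)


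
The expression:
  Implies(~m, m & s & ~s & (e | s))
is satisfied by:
  {m: True}


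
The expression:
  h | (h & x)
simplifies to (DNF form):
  h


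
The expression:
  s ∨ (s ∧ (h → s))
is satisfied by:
  {s: True}


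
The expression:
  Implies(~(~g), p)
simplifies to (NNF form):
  p | ~g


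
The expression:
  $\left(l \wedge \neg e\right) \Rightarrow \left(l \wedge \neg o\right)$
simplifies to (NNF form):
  $e \vee \neg l \vee \neg o$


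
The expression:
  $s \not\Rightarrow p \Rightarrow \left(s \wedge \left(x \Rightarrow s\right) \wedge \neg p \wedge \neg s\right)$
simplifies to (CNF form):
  $p \vee \neg s$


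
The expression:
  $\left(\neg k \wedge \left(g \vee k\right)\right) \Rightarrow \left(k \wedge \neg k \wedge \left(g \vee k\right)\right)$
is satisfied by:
  {k: True, g: False}
  {g: False, k: False}
  {g: True, k: True}


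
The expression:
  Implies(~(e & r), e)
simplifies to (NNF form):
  e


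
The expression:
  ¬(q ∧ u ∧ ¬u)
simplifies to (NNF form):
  True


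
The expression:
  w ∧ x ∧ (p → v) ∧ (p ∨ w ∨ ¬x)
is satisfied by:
  {v: True, w: True, x: True, p: False}
  {w: True, x: True, v: False, p: False}
  {v: True, p: True, w: True, x: True}


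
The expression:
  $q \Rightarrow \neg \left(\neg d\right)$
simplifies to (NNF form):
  $d \vee \neg q$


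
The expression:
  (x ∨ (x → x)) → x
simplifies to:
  x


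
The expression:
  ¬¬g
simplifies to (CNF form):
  g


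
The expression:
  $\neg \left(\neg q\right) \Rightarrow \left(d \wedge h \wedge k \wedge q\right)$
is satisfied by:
  {k: True, h: True, d: True, q: False}
  {k: True, h: True, d: False, q: False}
  {k: True, d: True, h: False, q: False}
  {k: True, d: False, h: False, q: False}
  {h: True, d: True, k: False, q: False}
  {h: True, k: False, d: False, q: False}
  {h: False, d: True, k: False, q: False}
  {h: False, k: False, d: False, q: False}
  {k: True, q: True, h: True, d: True}


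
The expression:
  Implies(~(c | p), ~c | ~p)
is always true.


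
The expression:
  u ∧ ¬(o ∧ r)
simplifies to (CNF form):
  u ∧ (¬o ∨ ¬r)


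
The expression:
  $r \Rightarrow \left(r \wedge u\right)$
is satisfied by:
  {u: True, r: False}
  {r: False, u: False}
  {r: True, u: True}


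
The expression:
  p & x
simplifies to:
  p & x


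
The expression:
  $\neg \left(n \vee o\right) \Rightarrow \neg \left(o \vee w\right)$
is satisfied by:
  {n: True, o: True, w: False}
  {n: True, w: False, o: False}
  {o: True, w: False, n: False}
  {o: False, w: False, n: False}
  {n: True, o: True, w: True}
  {n: True, w: True, o: False}
  {o: True, w: True, n: False}


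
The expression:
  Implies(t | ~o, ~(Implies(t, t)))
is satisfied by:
  {o: True, t: False}


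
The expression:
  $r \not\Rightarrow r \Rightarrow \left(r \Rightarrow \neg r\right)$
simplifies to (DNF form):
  $\text{True}$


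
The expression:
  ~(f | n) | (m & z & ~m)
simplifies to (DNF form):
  ~f & ~n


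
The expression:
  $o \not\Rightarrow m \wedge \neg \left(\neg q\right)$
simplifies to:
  $o \wedge q \wedge \neg m$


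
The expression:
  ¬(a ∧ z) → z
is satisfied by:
  {z: True}


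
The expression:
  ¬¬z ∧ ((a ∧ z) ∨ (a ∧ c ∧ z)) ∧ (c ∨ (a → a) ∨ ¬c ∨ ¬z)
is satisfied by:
  {a: True, z: True}


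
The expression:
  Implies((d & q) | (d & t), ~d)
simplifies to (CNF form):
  (~d | ~q) & (~d | ~t)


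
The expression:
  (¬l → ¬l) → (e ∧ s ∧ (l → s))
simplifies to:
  e ∧ s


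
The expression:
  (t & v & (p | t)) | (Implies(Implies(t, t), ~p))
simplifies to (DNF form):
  ~p | (t & v)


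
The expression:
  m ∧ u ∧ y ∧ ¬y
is never true.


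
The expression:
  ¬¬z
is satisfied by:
  {z: True}


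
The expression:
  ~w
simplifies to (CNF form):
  ~w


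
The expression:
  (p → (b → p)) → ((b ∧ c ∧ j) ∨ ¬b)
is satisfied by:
  {j: True, c: True, b: False}
  {j: True, c: False, b: False}
  {c: True, j: False, b: False}
  {j: False, c: False, b: False}
  {b: True, j: True, c: True}


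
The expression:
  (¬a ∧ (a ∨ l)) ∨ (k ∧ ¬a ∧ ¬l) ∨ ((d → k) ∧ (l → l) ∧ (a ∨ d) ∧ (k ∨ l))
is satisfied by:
  {k: True, l: True, d: False, a: False}
  {k: True, a: True, l: True, d: False}
  {k: True, d: True, l: True, a: False}
  {k: True, a: True, d: True, l: True}
  {k: True, l: False, d: False, a: False}
  {k: True, a: True, l: False, d: False}
  {k: True, d: True, l: False, a: False}
  {k: True, a: True, d: True, l: False}
  {l: True, a: False, d: False, k: False}
  {a: True, l: True, d: False, k: False}
  {d: True, l: True, a: False, k: False}


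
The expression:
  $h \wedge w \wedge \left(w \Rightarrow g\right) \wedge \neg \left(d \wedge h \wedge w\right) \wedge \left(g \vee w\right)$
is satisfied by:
  {h: True, w: True, g: True, d: False}


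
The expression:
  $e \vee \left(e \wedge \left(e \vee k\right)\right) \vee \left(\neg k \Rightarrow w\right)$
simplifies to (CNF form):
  $e \vee k \vee w$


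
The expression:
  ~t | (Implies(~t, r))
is always true.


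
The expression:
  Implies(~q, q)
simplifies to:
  q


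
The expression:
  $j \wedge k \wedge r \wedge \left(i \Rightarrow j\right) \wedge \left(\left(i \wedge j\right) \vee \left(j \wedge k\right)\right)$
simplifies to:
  $j \wedge k \wedge r$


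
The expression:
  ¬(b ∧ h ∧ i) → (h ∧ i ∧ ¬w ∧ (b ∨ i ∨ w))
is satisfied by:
  {h: True, i: True, b: True, w: False}
  {h: True, i: True, w: False, b: False}
  {h: True, i: True, b: True, w: True}


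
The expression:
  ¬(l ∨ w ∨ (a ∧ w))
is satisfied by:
  {w: False, l: False}


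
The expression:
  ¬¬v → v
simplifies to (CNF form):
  True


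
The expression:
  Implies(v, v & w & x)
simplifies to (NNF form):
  ~v | (w & x)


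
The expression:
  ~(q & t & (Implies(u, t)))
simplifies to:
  ~q | ~t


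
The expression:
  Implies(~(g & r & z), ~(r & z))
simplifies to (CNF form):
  g | ~r | ~z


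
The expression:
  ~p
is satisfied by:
  {p: False}


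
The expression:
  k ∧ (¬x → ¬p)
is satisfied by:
  {x: True, k: True, p: False}
  {k: True, p: False, x: False}
  {x: True, p: True, k: True}


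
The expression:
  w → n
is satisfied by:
  {n: True, w: False}
  {w: False, n: False}
  {w: True, n: True}


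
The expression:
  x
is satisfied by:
  {x: True}


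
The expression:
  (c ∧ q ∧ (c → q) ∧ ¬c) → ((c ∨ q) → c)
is always true.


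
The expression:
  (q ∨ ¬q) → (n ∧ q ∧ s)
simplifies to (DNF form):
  n ∧ q ∧ s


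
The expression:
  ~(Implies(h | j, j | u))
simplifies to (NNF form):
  h & ~j & ~u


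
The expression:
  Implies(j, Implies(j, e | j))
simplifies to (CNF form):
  True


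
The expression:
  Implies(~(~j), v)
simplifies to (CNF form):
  v | ~j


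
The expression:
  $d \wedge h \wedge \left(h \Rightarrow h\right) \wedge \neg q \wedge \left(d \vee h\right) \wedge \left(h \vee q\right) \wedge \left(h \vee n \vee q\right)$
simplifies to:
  $d \wedge h \wedge \neg q$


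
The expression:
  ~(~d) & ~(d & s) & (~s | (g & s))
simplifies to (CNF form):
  d & ~s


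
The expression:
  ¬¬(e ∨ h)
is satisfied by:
  {e: True, h: True}
  {e: True, h: False}
  {h: True, e: False}


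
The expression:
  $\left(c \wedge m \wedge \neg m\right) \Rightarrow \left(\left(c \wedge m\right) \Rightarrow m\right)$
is always true.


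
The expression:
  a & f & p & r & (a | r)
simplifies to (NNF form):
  a & f & p & r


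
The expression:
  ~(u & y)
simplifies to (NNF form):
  ~u | ~y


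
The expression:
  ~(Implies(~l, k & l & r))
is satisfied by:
  {l: False}


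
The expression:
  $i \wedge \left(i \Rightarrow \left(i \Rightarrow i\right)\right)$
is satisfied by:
  {i: True}


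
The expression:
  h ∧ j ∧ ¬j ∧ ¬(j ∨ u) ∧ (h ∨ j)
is never true.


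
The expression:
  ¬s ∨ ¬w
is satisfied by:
  {s: False, w: False}
  {w: True, s: False}
  {s: True, w: False}


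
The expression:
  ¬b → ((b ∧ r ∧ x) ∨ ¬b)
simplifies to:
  True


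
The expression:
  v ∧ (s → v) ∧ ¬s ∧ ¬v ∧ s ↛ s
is never true.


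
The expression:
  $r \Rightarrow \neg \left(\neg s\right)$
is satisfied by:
  {s: True, r: False}
  {r: False, s: False}
  {r: True, s: True}


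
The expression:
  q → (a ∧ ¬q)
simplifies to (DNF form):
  ¬q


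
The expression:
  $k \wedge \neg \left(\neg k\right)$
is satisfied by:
  {k: True}


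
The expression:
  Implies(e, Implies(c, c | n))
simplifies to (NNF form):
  True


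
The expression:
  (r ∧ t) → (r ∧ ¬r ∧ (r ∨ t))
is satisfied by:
  {t: False, r: False}
  {r: True, t: False}
  {t: True, r: False}


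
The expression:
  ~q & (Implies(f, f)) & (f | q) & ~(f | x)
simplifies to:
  False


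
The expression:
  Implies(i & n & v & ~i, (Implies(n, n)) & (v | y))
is always true.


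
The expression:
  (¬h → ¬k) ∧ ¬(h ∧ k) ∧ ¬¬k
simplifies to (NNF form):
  False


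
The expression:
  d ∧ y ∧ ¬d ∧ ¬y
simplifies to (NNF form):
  False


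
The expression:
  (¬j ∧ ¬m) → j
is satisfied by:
  {m: True, j: True}
  {m: True, j: False}
  {j: True, m: False}


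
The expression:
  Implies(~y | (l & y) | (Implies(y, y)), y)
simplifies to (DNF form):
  y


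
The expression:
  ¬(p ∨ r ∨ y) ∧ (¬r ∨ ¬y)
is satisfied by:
  {y: False, p: False, r: False}


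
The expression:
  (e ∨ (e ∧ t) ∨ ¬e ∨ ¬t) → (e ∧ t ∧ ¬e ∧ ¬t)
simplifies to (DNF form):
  False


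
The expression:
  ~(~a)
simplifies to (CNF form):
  a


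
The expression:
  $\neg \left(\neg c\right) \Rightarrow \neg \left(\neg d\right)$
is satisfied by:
  {d: True, c: False}
  {c: False, d: False}
  {c: True, d: True}


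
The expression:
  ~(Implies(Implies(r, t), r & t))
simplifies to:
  ~r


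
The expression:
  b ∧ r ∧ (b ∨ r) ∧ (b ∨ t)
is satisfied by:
  {r: True, b: True}


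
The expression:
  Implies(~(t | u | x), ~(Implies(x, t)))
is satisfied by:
  {x: True, t: True, u: True}
  {x: True, t: True, u: False}
  {x: True, u: True, t: False}
  {x: True, u: False, t: False}
  {t: True, u: True, x: False}
  {t: True, u: False, x: False}
  {u: True, t: False, x: False}


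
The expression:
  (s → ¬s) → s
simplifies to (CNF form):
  s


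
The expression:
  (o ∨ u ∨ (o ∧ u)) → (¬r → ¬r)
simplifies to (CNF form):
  True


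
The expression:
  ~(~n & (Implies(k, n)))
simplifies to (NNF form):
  k | n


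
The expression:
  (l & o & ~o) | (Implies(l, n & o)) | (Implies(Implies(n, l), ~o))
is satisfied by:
  {n: True, l: False, o: False}
  {l: False, o: False, n: False}
  {n: True, o: True, l: False}
  {o: True, l: False, n: False}
  {n: True, l: True, o: False}
  {l: True, n: False, o: False}
  {n: True, o: True, l: True}


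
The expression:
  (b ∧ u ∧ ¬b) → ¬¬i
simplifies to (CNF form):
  True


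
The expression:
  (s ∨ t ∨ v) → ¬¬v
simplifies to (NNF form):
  v ∨ (¬s ∧ ¬t)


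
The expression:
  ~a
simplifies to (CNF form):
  ~a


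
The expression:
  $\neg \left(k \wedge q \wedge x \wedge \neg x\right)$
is always true.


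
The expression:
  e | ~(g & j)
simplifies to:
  e | ~g | ~j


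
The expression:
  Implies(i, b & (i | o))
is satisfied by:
  {b: True, i: False}
  {i: False, b: False}
  {i: True, b: True}


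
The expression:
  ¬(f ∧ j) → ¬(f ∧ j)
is always true.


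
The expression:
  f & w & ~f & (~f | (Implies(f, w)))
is never true.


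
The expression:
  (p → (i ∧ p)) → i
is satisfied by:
  {i: True, p: True}
  {i: True, p: False}
  {p: True, i: False}


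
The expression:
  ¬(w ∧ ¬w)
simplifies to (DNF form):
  True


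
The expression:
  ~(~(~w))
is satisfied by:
  {w: False}


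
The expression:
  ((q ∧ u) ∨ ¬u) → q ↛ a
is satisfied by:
  {u: True, a: False, q: False}
  {q: True, u: True, a: False}
  {q: True, u: False, a: False}
  {a: True, u: True, q: False}


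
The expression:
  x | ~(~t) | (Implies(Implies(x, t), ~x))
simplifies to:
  True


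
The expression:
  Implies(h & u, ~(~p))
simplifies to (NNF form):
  p | ~h | ~u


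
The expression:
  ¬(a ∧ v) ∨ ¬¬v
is always true.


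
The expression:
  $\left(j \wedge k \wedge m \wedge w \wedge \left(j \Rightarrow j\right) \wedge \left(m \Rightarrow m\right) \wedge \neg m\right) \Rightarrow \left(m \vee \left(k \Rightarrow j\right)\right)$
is always true.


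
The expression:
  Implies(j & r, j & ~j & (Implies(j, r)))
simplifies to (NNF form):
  ~j | ~r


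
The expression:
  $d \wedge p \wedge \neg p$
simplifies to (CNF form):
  $\text{False}$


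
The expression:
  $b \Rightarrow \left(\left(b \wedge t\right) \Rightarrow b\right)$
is always true.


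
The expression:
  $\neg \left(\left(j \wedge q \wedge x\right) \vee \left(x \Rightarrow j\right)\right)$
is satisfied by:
  {x: True, j: False}


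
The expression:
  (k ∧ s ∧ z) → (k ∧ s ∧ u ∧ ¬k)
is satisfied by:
  {s: False, k: False, z: False}
  {z: True, s: False, k: False}
  {k: True, s: False, z: False}
  {z: True, k: True, s: False}
  {s: True, z: False, k: False}
  {z: True, s: True, k: False}
  {k: True, s: True, z: False}


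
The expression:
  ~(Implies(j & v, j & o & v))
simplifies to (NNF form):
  j & v & ~o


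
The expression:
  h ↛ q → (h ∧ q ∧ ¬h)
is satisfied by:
  {q: True, h: False}
  {h: False, q: False}
  {h: True, q: True}


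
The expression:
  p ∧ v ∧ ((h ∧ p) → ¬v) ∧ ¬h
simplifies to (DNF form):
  p ∧ v ∧ ¬h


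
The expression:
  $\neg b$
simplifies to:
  $\neg b$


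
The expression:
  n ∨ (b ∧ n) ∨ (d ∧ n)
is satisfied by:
  {n: True}


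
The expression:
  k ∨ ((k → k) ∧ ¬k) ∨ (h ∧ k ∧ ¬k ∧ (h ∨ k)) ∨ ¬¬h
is always true.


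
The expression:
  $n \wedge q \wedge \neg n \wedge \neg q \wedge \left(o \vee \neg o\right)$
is never true.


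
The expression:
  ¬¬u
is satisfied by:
  {u: True}


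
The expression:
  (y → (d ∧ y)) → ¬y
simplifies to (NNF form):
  ¬d ∨ ¬y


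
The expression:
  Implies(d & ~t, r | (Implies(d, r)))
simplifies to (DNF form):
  r | t | ~d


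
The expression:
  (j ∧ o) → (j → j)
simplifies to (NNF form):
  True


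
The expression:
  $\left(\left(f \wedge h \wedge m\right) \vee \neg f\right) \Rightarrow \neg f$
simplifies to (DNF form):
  $\neg f \vee \neg h \vee \neg m$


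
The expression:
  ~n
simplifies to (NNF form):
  ~n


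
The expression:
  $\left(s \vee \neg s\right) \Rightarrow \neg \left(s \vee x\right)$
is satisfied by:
  {x: False, s: False}


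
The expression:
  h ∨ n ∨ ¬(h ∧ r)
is always true.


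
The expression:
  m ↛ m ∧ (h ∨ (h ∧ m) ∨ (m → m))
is never true.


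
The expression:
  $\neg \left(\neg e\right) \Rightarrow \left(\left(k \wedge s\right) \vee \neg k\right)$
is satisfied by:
  {s: True, k: False, e: False}
  {k: False, e: False, s: False}
  {e: True, s: True, k: False}
  {e: True, k: False, s: False}
  {s: True, k: True, e: False}
  {k: True, s: False, e: False}
  {e: True, k: True, s: True}


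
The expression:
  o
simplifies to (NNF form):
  o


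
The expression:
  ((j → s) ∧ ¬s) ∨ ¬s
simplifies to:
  ¬s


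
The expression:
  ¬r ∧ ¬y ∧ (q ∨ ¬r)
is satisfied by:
  {y: False, r: False}


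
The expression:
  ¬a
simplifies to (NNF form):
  ¬a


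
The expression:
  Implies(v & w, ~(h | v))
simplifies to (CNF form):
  ~v | ~w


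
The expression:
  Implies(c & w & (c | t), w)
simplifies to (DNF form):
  True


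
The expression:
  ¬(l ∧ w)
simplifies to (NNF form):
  ¬l ∨ ¬w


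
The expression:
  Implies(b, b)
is always true.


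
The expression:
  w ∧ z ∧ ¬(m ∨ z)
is never true.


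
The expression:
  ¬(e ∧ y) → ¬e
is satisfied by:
  {y: True, e: False}
  {e: False, y: False}
  {e: True, y: True}


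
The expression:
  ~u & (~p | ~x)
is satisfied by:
  {u: False, p: False, x: False}
  {x: True, u: False, p: False}
  {p: True, u: False, x: False}


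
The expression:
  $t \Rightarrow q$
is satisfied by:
  {q: True, t: False}
  {t: False, q: False}
  {t: True, q: True}


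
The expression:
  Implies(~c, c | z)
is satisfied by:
  {z: True, c: True}
  {z: True, c: False}
  {c: True, z: False}


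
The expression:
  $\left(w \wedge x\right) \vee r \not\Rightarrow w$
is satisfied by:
  {r: True, x: True, w: False}
  {r: True, w: False, x: False}
  {r: True, x: True, w: True}
  {x: True, w: True, r: False}


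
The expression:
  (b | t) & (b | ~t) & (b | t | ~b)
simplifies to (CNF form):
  b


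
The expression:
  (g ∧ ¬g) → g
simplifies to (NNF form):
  True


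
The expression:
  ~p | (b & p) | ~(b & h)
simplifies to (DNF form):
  True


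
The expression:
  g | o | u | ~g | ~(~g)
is always true.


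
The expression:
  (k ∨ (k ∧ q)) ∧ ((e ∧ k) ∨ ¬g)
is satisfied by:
  {e: True, k: True, g: False}
  {k: True, g: False, e: False}
  {e: True, g: True, k: True}


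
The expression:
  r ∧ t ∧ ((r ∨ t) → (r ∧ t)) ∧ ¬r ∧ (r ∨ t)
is never true.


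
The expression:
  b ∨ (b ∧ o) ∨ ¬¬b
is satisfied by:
  {b: True}


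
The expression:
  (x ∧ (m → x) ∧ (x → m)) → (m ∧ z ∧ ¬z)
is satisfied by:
  {m: False, x: False}
  {x: True, m: False}
  {m: True, x: False}


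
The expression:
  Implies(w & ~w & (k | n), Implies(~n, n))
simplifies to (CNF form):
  True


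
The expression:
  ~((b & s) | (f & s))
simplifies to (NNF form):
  ~s | (~b & ~f)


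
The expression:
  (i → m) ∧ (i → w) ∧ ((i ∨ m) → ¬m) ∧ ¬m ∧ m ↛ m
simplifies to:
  False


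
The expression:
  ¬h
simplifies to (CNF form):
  ¬h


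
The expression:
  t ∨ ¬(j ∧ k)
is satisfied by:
  {t: True, k: False, j: False}
  {k: False, j: False, t: False}
  {j: True, t: True, k: False}
  {j: True, k: False, t: False}
  {t: True, k: True, j: False}
  {k: True, t: False, j: False}
  {j: True, k: True, t: True}
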